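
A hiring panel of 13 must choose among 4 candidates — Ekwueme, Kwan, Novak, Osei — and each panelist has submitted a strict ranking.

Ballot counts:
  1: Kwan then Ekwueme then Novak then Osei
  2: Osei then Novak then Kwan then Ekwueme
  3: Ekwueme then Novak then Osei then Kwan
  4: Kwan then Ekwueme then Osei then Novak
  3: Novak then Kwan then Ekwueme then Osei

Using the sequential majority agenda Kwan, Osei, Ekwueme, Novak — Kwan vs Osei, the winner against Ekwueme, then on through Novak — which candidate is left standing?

Novak

Round 1: Kwan vs Osei — 8–5, Kwan advances.
Round 2: Kwan vs Ekwueme — 10–3, Kwan advances.
Round 3: Kwan vs Novak — 5–8, Novak advances.
Novak survives the agenda.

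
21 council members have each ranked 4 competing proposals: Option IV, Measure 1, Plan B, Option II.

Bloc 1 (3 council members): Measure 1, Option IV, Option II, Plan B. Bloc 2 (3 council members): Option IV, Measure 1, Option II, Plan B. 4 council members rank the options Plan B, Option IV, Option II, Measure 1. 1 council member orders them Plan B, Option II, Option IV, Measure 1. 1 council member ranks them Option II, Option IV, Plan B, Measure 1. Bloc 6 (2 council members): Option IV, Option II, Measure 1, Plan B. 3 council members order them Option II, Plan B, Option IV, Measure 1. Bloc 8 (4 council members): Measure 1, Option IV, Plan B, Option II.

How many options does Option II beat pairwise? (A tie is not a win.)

Option II against each rival (21 council members):
Option II–Option IV: Option IV 16–5.
Option II vs Measure 1: Option II is ranked higher on 4+1+1+2+3 = 11 ballots, Measure 1 on 10. Option II wins 11–10.
Option II vs Plan B: 12 to 9, Option II.
Option II beats Measure 1, Plan B; loses to Option IV — 2 pairwise wins.

2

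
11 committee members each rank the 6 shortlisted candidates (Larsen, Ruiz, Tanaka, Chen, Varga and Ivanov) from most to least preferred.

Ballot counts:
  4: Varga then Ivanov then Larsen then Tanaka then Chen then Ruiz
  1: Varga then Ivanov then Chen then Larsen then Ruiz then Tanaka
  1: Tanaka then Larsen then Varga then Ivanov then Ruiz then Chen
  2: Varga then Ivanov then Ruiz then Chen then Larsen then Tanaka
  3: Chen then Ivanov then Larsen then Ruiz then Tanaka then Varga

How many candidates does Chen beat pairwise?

Chen against each rival (11 committee members):
Chen vs Larsen: 6 to 5, Chen.
Chen vs Ruiz: 8 to 3, Chen.
Chen vs Tanaka: Chen wins 6–5.
Chen vs Varga: Chen preferred on 3 ballots; Varga wins 8–3.
Chen vs Ivanov: 3 for Chen, 8 for Ivanov — Ivanov by 8–3.
Chen beats Larsen, Ruiz, Tanaka; loses to Varga, Ivanov — 3 pairwise wins.

3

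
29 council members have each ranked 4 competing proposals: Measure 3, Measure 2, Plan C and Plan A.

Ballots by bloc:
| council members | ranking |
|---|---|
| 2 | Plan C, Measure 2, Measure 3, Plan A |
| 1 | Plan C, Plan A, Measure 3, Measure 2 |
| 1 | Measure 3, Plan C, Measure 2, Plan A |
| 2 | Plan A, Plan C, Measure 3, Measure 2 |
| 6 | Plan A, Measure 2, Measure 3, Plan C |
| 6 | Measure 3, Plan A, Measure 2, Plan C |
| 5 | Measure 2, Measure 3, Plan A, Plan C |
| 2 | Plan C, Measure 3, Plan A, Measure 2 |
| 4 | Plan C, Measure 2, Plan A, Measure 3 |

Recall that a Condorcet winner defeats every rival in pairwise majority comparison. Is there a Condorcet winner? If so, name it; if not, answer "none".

Check each pair by majority over 29 ballots:
Measure 3 vs Measure 2: Measure 3 is ranked higher on 1+1+2+6+2 = 12 ballots, Measure 2 on 17. Measure 2 wins 17–12.
Measure 3 vs Plan C: Measure 3 is ranked higher on 1+6+6+5 = 18 ballots, Plan C on 11. Measure 3 wins 18–11.
Measure 3 vs Plan A: 16 to 13, Measure 3.
Measure 2 vs Plan C: 6+6+5 = 17 for Measure 2, 12 for Plan C — Measure 2 by 17–12.
Measure 2 vs Plan A: 2+1+5+4 = 12 for Measure 2, 17 for Plan A — Plan A by 17–12.
Plan C vs Plan A: 10 to 19, Plan A.
Every option loses at least once (Measure 3 loses to Measure 2; Measure 2 loses to Plan A; Plan C loses to Measure 3; Plan A loses to Measure 3). The majority relation contains the cycle Measure 3 → Plan A → Measure 2 → Measure 3, so there is no Condorcet winner.

none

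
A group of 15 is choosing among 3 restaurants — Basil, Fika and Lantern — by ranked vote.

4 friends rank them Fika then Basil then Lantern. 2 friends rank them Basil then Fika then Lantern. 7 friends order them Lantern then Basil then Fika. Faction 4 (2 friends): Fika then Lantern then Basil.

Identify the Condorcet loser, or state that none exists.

Pairwise majorities:
Basil vs Fika: 9 to 6, Basil.
Basil vs Lantern: Basil preferred on 4+2 = 6 ballots; Lantern wins 9–6.
Fika vs Lantern: 8 to 7, Fika.
No restaurant is winless: Basil beats Fika; Fika beats Lantern; Lantern beats Basil. There is no Condorcet loser.

none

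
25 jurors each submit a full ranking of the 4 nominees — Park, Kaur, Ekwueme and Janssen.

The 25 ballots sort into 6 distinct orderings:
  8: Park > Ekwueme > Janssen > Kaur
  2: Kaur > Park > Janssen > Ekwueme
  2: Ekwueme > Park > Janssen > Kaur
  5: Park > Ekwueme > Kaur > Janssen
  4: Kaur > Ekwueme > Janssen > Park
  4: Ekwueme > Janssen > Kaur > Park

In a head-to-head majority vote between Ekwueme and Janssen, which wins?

Ekwueme

Ballots ranking Ekwueme above Janssen: 8 + 2 + 5 + 4 + 4 = 23.
Ballots ranking Janssen above Ekwueme: 25 − 23 = 2.
Ekwueme wins the head-to-head 23–2.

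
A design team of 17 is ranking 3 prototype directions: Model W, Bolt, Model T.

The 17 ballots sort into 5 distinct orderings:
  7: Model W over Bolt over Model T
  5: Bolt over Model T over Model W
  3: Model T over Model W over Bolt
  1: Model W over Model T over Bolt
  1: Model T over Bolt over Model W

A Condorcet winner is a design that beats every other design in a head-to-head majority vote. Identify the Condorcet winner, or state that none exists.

Check each pair by majority over 17 ballots:
Model W vs Bolt: 11 to 6, Model W.
Model W vs Model T: Model W preferred on 7+1 = 8 ballots; Model T wins 9–8.
Bolt vs Model T: Bolt preferred on 7+5 = 12 ballots; Bolt wins 12–5.
Each design drops at least one matchup (Model W loses to Model T; Bolt loses to Model W; Model T loses to Bolt); the cycle Model W beats Bolt beats Model T beats Model W rules out a Condorcet winner.

none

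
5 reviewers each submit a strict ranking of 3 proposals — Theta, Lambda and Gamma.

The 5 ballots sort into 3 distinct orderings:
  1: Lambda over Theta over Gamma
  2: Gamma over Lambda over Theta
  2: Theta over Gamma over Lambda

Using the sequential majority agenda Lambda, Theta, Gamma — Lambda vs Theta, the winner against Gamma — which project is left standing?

Gamma

Round 1: Lambda vs Theta — 3–2, Lambda advances.
Round 2: Lambda vs Gamma — 1–4, Gamma advances.
Gamma survives the agenda.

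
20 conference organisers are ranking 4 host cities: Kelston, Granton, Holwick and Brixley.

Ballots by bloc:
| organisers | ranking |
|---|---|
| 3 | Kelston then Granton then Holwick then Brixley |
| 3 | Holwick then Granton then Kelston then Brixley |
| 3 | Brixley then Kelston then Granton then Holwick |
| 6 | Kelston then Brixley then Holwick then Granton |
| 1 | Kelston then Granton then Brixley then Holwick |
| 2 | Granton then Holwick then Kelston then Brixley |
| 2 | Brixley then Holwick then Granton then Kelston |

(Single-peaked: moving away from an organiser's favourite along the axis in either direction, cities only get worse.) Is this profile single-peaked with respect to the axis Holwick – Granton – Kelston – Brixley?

Axis positions: Holwick=1, Granton=2, Kelston=3, Brixley=4.
Bloc 1 (peak Kelston at position 3): ranking walks positions 3-2-1-4, expanding outward from the peak — single-peaked.
Bloc 2 (peak Holwick at position 1): ranking walks positions 1-2-3-4, expanding outward from the peak — single-peaked.
Bloc 3 (peak Brixley at position 4): ranking walks positions 4-3-2-1, expanding outward from the peak — single-peaked.
Bloc 4: ranking walks positions 3-4-1-2; Holwick is ranked above Granton even though Granton lies between Holwick and the peak Kelston on the axis — preferences dip and rise again. Not single-peaked.
Bloc 5 (peak Kelston at position 3): ranking walks positions 3-2-4-1, expanding outward from the peak — single-peaked.
Bloc 6 (peak Granton at position 2): ranking walks positions 2-1-3-4, expanding outward from the peak — single-peaked.
Bloc 7: ranking walks positions 4-1-2-3; Holwick is ranked above Kelston even though Kelston lies between Holwick and the peak Brixley on the axis — preferences dip and rise again. Not single-peaked.
Bloc 4 violates single-peakedness, so the profile is not single-peaked on this axis.

no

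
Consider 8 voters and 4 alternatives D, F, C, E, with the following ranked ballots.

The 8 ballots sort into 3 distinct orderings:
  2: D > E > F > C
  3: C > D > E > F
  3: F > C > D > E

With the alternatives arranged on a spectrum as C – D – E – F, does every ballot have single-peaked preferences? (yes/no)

Axis positions: C=1, D=2, E=3, F=4.
Type 1 (peak D at position 2): ranking walks positions 2-3-4-1, expanding outward from the peak — single-peaked.
Type 2 (peak C at position 1): ranking walks positions 1-2-3-4, expanding outward from the peak — single-peaked.
Type 3: ranking walks positions 4-1-2-3; C is ranked above E even though E lies between C and the peak F on the axis — preferences dip and rise again. Not single-peaked.
Type 3 violates single-peakedness, so the profile is not single-peaked on this axis.

no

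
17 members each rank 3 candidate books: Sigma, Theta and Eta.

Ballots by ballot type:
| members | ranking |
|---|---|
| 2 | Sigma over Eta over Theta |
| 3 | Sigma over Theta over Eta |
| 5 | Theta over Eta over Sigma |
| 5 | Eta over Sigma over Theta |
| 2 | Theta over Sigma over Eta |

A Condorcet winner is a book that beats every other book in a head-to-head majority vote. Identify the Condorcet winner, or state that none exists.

Head-to-head results (17 members):
Sigma vs Theta: Sigma, 10–7.
Sigma–Eta: Eta 10–7.
Theta vs Eta: Theta wins 10–7.
Every book loses at least once (Sigma loses to Eta; Theta loses to Sigma; Eta loses to Theta). The majority relation contains the cycle Sigma > Theta > Eta > Sigma, so there is no Condorcet winner.

none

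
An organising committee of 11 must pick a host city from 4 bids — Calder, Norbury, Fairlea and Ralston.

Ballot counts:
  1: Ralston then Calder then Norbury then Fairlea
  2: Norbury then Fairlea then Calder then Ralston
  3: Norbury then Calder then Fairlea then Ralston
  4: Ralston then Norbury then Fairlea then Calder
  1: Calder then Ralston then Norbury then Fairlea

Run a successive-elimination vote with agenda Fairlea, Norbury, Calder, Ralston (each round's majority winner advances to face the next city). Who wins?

Round 1: Fairlea vs Norbury — 0–11, Norbury advances.
Round 2: Norbury vs Calder — 9–2, Norbury advances.
Round 3: Norbury vs Ralston — 5–6, Ralston advances.
Ralston survives the agenda.

Ralston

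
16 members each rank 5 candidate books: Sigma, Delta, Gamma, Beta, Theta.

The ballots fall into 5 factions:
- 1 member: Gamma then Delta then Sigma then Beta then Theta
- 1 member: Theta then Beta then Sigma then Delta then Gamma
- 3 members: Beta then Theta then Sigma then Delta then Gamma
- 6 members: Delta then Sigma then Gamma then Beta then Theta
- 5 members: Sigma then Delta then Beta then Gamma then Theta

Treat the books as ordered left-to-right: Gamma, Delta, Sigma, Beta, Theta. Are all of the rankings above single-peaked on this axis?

yes

Axis positions: Gamma=1, Delta=2, Sigma=3, Beta=4, Theta=5.
Faction 1 (peak Gamma at position 1): ranking walks positions 1-2-3-4-5, expanding outward from the peak — single-peaked.
Faction 2 (peak Theta at position 5): ranking walks positions 5-4-3-2-1, expanding outward from the peak — single-peaked.
Faction 3 (peak Beta at position 4): ranking walks positions 4-5-3-2-1, expanding outward from the peak — single-peaked.
Faction 4 (peak Delta at position 2): ranking walks positions 2-3-1-4-5, expanding outward from the peak — single-peaked.
Faction 5 (peak Sigma at position 3): ranking walks positions 3-2-4-1-5, expanding outward from the peak — single-peaked.
Every ranking is single-peaked on this axis.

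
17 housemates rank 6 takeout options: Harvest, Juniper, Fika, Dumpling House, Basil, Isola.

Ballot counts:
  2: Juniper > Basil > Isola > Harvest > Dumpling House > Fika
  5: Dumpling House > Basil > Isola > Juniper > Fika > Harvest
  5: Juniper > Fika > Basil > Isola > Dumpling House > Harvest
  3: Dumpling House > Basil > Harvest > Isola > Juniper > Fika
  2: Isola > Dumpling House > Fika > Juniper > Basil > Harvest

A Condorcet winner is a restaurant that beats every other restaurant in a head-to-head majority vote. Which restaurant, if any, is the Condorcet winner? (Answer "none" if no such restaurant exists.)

Pairwise majorities:
Harvest–Juniper: Juniper 14–3.
Harvest vs Fika: Fika, 12–5.
Harvest vs Dumpling House: Dumpling House, 15–2.
Harvest vs Basil: Basil, 17–0.
Harvest–Isola: Isola 14–3.
Juniper vs Fika: Juniper, 15–2.
Juniper vs Dumpling House: Dumpling House wins 10–7.
Juniper vs Basil: Juniper, 9–8.
Juniper vs Isola: Isola, 10–7.
Fika–Dumpling House: Dumpling House 12–5.
Fika–Basil: Basil 10–7.
Fika vs Isola: Isola wins 12–5.
Dumpling House–Basil: Dumpling House 10–7.
Dumpling House vs Isola: Isola wins 9–8.
Basil–Isola: Basil 15–2.
No restaurant is unbeaten: Harvest loses to Juniper; Juniper loses to Dumpling House; Fika loses to Juniper; Dumpling House loses to Isola; Basil loses to Juniper; Isola loses to Basil. In particular Juniper beats Basil beats Isola beats Juniper is a majority cycle — no Condorcet winner exists.

none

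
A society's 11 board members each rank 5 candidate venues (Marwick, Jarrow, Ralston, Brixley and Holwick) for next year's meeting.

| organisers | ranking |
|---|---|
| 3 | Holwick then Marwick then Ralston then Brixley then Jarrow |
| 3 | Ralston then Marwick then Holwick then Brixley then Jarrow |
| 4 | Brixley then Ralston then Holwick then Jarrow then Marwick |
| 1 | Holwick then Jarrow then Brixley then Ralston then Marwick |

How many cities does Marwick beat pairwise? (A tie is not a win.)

2

Marwick against each rival (11 organisers):
Marwick vs Jarrow: Marwick is ranked higher on 3+3 = 6 ballots, Jarrow on 5. Marwick wins 6–5.
Marwick–Ralston: Ralston 8–3.
Marwick vs Brixley: Marwick wins 6–5.
Marwick vs Holwick: Holwick wins 8–3.
Marwick beats Jarrow, Brixley; loses to Ralston, Holwick — 2 pairwise wins.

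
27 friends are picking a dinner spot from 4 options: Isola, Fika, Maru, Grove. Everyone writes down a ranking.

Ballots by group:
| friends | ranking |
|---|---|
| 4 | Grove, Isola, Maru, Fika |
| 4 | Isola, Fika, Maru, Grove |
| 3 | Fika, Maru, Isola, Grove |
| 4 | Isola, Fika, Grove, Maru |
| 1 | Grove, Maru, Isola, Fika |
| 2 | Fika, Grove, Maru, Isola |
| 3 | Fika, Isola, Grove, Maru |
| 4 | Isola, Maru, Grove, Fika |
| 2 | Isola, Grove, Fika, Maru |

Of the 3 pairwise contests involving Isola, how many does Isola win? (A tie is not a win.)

Isola against each rival (27 friends):
Isola vs Fika: Isola is ranked higher on 4+4+4+1+4+2 = 19 ballots, Fika on 8. Isola wins 19–8.
Isola vs Maru: 21 to 6, Isola.
Isola–Grove: Isola 20–7.
Isola beats Fika, Maru, Grove — 3 pairwise wins.

3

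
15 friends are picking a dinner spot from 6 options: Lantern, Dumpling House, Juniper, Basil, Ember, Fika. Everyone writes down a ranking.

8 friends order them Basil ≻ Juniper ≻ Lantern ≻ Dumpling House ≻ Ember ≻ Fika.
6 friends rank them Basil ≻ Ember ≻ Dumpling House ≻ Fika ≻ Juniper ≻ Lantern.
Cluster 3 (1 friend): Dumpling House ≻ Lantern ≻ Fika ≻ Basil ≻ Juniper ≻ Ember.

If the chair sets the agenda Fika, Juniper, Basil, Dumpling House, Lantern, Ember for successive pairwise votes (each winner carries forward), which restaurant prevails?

Basil

Round 1: Fika vs Juniper — 7–8, Juniper advances.
Round 2: Juniper vs Basil — 0–15, Basil advances.
Round 3: Basil vs Dumpling House — 14–1, Basil advances.
Round 4: Basil vs Lantern — 14–1, Basil advances.
Round 5: Basil vs Ember — 15–0, Basil advances.
Basil survives the agenda.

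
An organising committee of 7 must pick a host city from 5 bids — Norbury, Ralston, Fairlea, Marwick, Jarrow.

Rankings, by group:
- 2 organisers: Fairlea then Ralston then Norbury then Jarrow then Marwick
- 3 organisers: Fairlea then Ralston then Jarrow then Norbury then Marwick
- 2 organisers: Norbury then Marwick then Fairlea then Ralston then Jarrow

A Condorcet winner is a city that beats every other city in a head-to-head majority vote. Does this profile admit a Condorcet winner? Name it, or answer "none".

Check each pair by majority over 7 ballots:
Norbury–Ralston: Ralston 5–2.
Norbury vs Fairlea: Fairlea, 5–2.
Norbury vs Marwick: Norbury, 7–0.
Norbury vs Jarrow: Norbury wins 4–3.
Ralston vs Fairlea: Fairlea wins 7–0.
Ralston vs Marwick: Ralston, 5–2.
Ralston vs Jarrow: Ralston, 7–0.
Fairlea vs Marwick: Fairlea is ranked higher on 2+3 = 5 ballots, Marwick on 2. Fairlea wins 5–2.
Fairlea vs Jarrow: Fairlea wins 7–0.
Marwick vs Jarrow: Jarrow wins 5–2.
Fairlea beats each of Norbury, Ralston, Marwick, Jarrow — Fairlea is the Condorcet winner.

Fairlea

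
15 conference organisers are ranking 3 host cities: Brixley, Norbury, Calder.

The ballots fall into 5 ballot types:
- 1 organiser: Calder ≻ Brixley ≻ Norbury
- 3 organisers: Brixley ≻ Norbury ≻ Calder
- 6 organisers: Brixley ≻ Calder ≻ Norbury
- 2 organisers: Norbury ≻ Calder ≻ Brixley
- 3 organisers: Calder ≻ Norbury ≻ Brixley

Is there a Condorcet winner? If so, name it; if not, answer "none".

Brixley

Pairwise majorities:
Brixley vs Norbury: Brixley preferred on 1+3+6 = 10 ballots; Brixley wins 10–5.
Brixley–Calder: Brixley 9–6.
Norbury vs Calder: Calder wins 10–5.
Brixley wins every pairwise contest, so Brixley is the Condorcet winner.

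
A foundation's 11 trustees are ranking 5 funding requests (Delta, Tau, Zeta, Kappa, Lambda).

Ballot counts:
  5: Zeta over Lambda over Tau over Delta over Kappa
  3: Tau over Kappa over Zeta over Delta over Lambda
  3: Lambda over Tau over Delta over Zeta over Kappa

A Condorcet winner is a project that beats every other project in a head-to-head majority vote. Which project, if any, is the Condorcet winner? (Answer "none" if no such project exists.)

none

Head-to-head results (11 reviewers):
Delta vs Tau: Tau, 11–0.
Delta–Zeta: Zeta 8–3.
Delta vs Kappa: Delta wins 8–3.
Delta vs Lambda: Lambda, 8–3.
Tau vs Zeta: Tau, 6–5.
Tau vs Kappa: Tau, 11–0.
Tau–Lambda: Lambda 8–3.
Zeta vs Kappa: Zeta, 8–3.
Zeta–Lambda: Zeta 8–3.
Kappa vs Lambda: Lambda wins 8–3.
No project is unbeaten: Delta loses to Tau; Tau loses to Lambda; Zeta loses to Tau; Kappa loses to Delta; Lambda loses to Zeta. In particular Tau > Zeta > Lambda > Tau is a majority cycle — no Condorcet winner exists.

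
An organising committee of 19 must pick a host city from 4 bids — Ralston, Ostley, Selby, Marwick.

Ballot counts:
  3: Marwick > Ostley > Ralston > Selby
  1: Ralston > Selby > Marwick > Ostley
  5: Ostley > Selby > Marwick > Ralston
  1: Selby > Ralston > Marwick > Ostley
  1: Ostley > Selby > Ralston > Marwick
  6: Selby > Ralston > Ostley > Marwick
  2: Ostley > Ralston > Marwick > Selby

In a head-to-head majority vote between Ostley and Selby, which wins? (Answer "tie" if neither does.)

Ostley

Ballots ranking Ostley above Selby: 3 + 5 + 1 + 2 = 11.
Ballots ranking Selby above Ostley: 19 − 11 = 8.
Ostley wins the head-to-head 11–8.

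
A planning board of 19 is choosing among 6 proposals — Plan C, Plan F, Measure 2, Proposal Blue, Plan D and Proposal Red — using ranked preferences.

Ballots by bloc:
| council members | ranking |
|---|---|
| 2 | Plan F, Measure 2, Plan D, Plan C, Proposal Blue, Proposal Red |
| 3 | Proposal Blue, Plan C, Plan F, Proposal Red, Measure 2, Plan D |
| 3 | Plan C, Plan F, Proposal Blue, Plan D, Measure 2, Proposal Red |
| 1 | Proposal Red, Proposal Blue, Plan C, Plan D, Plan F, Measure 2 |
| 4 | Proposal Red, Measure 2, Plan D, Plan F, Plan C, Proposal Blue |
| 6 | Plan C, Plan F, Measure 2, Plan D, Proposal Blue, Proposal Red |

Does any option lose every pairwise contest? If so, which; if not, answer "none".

Head-to-head results (19 council members):
Plan C vs Plan F: 3+3+1+6 = 13 for Plan C, 6 for Plan F — Plan C by 13–6.
Plan C–Measure 2: Plan C 13–6.
Plan C vs Proposal Blue: Plan C preferred on 2+3+4+6 = 15 ballots; Plan C wins 15–4.
Plan C vs Plan D: 3+3+1+6 = 13 for Plan C, 6 for Plan D — Plan C by 13–6.
Plan C vs Proposal Red: 2+3+3+6 = 14 for Plan C, 5 for Proposal Red — Plan C by 14–5.
Plan F vs Measure 2: Plan F is ranked higher on 2+3+3+1+6 = 15 ballots, Measure 2 on 4. Plan F wins 15–4.
Plan F vs Proposal Blue: Plan F wins 15–4.
Plan F vs Plan D: Plan F wins 14–5.
Plan F vs Proposal Red: Plan F is ranked higher on 2+3+3+6 = 14 ballots, Proposal Red on 5. Plan F wins 14–5.
Measure 2 vs Proposal Blue: Measure 2 wins 12–7.
Measure 2 vs Plan D: Measure 2, 15–4.
Measure 2 vs Proposal Red: Measure 2, 11–8.
Proposal Blue–Plan D: Plan D 12–7.
Proposal Blue vs Proposal Red: Proposal Blue preferred on 2+3+3+6 = 14 ballots; Proposal Blue wins 14–5.
Plan D vs Proposal Red: Plan D, 11–8.
Proposal Red loses to every other option — it is the Condorcet loser.

Proposal Red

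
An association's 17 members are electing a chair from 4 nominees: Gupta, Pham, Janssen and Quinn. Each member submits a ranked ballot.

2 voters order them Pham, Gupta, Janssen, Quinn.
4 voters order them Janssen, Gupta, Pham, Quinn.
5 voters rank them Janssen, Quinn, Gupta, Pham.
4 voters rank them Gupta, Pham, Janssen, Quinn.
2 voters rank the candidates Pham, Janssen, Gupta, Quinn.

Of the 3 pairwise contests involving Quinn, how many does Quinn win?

0

Quinn against each rival (17 voters):
Quinn vs Gupta: Quinn preferred on 5 ballots; Gupta wins 12–5.
Quinn vs Pham: Pham wins 12–5.
Quinn vs Janssen: Janssen, 17–0.
Quinn beats no one; loses to Gupta, Pham, Janssen — 0 pairwise wins.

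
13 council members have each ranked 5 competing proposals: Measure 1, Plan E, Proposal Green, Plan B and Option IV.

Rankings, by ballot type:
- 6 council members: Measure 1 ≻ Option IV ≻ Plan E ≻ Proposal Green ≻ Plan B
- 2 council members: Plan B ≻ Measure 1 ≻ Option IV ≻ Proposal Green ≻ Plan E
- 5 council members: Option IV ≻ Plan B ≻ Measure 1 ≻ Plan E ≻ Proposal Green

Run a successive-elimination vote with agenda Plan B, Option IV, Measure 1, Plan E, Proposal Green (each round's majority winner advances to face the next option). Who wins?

Round 1: Plan B vs Option IV — 2–11, Option IV advances.
Round 2: Option IV vs Measure 1 — 5–8, Measure 1 advances.
Round 3: Measure 1 vs Plan E — 13–0, Measure 1 advances.
Round 4: Measure 1 vs Proposal Green — 13–0, Measure 1 advances.
Measure 1 survives the agenda.

Measure 1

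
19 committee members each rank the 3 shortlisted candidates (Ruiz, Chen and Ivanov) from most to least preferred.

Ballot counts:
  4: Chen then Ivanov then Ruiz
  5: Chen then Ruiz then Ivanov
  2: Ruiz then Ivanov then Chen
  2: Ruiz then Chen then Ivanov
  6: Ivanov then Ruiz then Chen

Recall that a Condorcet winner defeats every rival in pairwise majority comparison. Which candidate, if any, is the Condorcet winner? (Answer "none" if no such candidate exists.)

none

Head-to-head results (19 committee members):
Ruiz vs Chen: 2+2+6 = 10 for Ruiz, 9 for Chen — Ruiz by 10–9.
Ruiz vs Ivanov: Ruiz is ranked higher on 5+2+2 = 9 ballots, Ivanov on 10. Ivanov wins 10–9.
Chen vs Ivanov: 4+5+2 = 11 for Chen, 8 for Ivanov — Chen by 11–8.
Each candidate drops at least one matchup (Ruiz loses to Ivanov; Chen loses to Ruiz; Ivanov loses to Chen); the cycle Ruiz → Chen → Ivanov → Ruiz rules out a Condorcet winner.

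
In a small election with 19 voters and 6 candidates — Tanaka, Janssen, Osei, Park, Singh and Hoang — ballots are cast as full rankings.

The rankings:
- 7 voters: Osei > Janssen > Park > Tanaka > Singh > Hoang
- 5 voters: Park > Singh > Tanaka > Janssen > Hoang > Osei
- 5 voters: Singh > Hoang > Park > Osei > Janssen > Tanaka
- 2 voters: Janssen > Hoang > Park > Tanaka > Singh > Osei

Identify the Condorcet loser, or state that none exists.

none

Head-to-head results (19 voters):
Tanaka vs Janssen: Janssen wins 14–5.
Tanaka–Osei: Osei 12–7.
Tanaka vs Park: 0 to 19, Park.
Tanaka vs Singh: Singh, 10–9.
Tanaka vs Hoang: Tanaka is ranked higher on 7+5 = 12 ballots, Hoang on 7. Tanaka wins 12–7.
Janssen–Osei: Osei 12–7.
Janssen vs Park: 9 to 10, Park.
Janssen vs Singh: Singh wins 10–9.
Janssen–Hoang: Janssen 14–5.
Osei vs Park: Osei preferred on 7 ballots; Park wins 12–7.
Osei vs Singh: Singh wins 12–7.
Osei–Hoang: Hoang 12–7.
Park vs Singh: Park, 14–5.
Park vs Hoang: Park, 12–7.
Singh vs Hoang: Singh is ranked higher on 7+5+5 = 17 ballots, Hoang on 2. Singh wins 17–2.
Every candidate wins at least one matchup (Tanaka beats Hoang; Janssen beats Tanaka; Osei beats Tanaka; Park beats Tanaka; Singh beats Tanaka; Hoang beats Osei), so there is no Condorcet loser.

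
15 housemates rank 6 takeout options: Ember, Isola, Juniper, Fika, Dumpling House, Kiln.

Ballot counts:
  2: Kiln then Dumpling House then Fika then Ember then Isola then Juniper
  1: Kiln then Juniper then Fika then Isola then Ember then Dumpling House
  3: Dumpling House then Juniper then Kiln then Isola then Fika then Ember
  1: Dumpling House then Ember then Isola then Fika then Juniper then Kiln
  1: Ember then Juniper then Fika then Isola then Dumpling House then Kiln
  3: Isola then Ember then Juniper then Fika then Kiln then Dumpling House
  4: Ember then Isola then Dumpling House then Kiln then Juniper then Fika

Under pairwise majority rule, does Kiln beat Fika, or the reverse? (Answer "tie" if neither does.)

Ballots ranking Kiln above Fika: 2 + 1 + 3 + 4 = 10.
Ballots ranking Fika above Kiln: 15 − 10 = 5.
Kiln wins the head-to-head 10–5.

Kiln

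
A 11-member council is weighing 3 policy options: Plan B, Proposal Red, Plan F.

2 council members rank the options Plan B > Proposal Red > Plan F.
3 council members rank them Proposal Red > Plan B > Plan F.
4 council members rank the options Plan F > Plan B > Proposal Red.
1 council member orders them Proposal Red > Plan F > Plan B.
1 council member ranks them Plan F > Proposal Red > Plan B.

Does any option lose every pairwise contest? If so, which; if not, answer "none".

none

Head-to-head results (11 council members):
Plan B vs Proposal Red: Plan B is ranked higher on 2+4 = 6 ballots, Proposal Red on 5. Plan B wins 6–5.
Plan B vs Plan F: Plan F, 6–5.
Proposal Red vs Plan F: Proposal Red preferred on 2+3+1 = 6 ballots; Proposal Red wins 6–5.
No option is winless: Plan B beats Proposal Red; Proposal Red beats Plan F; Plan F beats Plan B. There is no Condorcet loser.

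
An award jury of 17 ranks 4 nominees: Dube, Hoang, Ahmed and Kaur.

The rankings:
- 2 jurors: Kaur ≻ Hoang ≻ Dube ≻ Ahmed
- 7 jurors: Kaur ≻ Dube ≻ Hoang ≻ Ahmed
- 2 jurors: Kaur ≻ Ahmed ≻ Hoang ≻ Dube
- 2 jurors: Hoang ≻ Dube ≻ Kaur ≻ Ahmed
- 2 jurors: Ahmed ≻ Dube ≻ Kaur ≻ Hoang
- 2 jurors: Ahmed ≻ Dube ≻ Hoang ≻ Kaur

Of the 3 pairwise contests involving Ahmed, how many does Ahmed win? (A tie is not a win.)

0

Ahmed against each rival (17 jurors):
Ahmed vs Dube: Ahmed is ranked higher on 2+2+2 = 6 ballots, Dube on 11. Dube wins 11–6.
Ahmed vs Hoang: Hoang wins 11–6.
Ahmed vs Kaur: Ahmed preferred on 2+2 = 4 ballots; Kaur wins 13–4.
Ahmed beats no one; loses to Dube, Hoang, Kaur — 0 pairwise wins.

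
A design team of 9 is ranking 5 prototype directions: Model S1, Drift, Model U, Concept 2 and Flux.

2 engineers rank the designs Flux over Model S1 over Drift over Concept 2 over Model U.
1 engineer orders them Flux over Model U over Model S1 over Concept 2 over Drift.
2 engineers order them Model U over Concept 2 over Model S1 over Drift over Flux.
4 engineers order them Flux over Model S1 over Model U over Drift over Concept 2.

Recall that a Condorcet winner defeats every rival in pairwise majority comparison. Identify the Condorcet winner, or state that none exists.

Flux

Check each pair by majority over 9 ballots:
Model S1 vs Drift: Model S1 is ranked higher on 2+1+2+4 = 9 ballots, Drift on 0. Model S1 wins 9–0.
Model S1 vs Model U: Model S1 preferred on 2+4 = 6 ballots; Model S1 wins 6–3.
Model S1 vs Concept 2: 2+1+4 = 7 for Model S1, 2 for Concept 2 — Model S1 by 7–2.
Model S1 vs Flux: 2 for Model S1, 7 for Flux — Flux by 7–2.
Drift vs Model U: 2 to 7, Model U.
Drift vs Concept 2: 2+4 = 6 for Drift, 3 for Concept 2 — Drift by 6–3.
Drift vs Flux: Drift preferred on 2 ballots; Flux wins 7–2.
Model U vs Concept 2: Model U is ranked higher on 1+2+4 = 7 ballots, Concept 2 on 2. Model U wins 7–2.
Model U vs Flux: 2 for Model U, 7 for Flux — Flux by 7–2.
Concept 2 vs Flux: 2 for Concept 2, 7 for Flux — Flux by 7–2.
Only Flux has no losses; Flux is the Condorcet winner.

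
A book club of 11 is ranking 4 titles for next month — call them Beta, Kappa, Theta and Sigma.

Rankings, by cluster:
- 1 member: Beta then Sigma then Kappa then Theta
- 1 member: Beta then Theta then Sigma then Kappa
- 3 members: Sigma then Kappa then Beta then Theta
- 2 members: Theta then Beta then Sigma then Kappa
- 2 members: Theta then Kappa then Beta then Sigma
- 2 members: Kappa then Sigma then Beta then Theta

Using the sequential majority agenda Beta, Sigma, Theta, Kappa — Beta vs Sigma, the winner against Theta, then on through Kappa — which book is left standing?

Kappa

Round 1: Beta vs Sigma — 6–5, Beta advances.
Round 2: Beta vs Theta — 7–4, Beta advances.
Round 3: Beta vs Kappa — 4–7, Kappa advances.
The agenda winner is Kappa.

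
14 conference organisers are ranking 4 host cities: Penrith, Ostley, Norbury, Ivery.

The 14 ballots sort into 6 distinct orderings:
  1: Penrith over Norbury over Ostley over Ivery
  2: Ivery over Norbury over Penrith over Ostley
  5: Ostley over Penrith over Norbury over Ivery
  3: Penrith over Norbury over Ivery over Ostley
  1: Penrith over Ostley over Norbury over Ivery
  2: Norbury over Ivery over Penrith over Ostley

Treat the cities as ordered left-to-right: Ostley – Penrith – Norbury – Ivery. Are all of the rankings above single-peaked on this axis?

Axis positions: Ostley=1, Penrith=2, Norbury=3, Ivery=4.
Bloc 1 (peak Penrith at position 2): ranking walks positions 2-3-1-4, expanding outward from the peak — single-peaked.
Bloc 2 (peak Ivery at position 4): ranking walks positions 4-3-2-1, expanding outward from the peak — single-peaked.
Bloc 3 (peak Ostley at position 1): ranking walks positions 1-2-3-4, expanding outward from the peak — single-peaked.
Bloc 4 (peak Penrith at position 2): ranking walks positions 2-3-4-1, expanding outward from the peak — single-peaked.
Bloc 5 (peak Penrith at position 2): ranking walks positions 2-1-3-4, expanding outward from the peak — single-peaked.
Bloc 6 (peak Norbury at position 3): ranking walks positions 3-4-2-1, expanding outward from the peak — single-peaked.
Every ranking is single-peaked on this axis.

yes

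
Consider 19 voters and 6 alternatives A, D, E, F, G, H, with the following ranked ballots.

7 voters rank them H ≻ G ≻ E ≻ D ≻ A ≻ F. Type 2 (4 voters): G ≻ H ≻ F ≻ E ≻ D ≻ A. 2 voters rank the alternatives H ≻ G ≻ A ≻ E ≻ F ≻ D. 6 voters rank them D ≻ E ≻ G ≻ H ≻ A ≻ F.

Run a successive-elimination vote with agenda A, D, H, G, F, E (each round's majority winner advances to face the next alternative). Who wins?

Round 1: A vs D — 2–17, D advances.
Round 2: D vs H — 6–13, H advances.
Round 3: H vs G — 9–10, G advances.
Round 4: G vs F — 19–0, G advances.
Round 5: G vs E — 13–6, G advances.
The agenda winner is G.

G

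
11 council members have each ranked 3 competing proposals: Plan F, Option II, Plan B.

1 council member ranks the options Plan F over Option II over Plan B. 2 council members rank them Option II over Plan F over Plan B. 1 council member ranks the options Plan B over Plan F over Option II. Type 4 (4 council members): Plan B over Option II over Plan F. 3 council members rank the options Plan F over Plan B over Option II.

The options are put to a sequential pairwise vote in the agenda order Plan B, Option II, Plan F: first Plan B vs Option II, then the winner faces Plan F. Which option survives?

Plan F

Round 1: Plan B vs Option II — 8–3, Plan B advances.
Round 2: Plan B vs Plan F — 5–6, Plan F advances.
The agenda winner is Plan F.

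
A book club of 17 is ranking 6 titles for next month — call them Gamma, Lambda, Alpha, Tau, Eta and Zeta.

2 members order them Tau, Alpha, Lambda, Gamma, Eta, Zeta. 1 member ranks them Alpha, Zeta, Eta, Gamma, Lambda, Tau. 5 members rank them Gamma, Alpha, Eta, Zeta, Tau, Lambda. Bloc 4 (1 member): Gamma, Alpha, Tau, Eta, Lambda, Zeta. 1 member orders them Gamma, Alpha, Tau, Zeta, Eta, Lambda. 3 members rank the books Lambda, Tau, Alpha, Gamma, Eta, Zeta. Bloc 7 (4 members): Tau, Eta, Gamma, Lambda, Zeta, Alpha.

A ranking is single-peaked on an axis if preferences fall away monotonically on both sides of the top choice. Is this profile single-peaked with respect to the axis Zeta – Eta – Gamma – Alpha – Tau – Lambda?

Axis positions: Zeta=1, Eta=2, Gamma=3, Alpha=4, Tau=5, Lambda=6.
Bloc 1 (peak Tau at position 5): ranking walks positions 5-4-6-3-2-1, expanding outward from the peak — single-peaked.
Bloc 2: ranking walks positions 4-1-2-3-6-5; Zeta is ranked above Gamma even though Gamma lies between Zeta and the peak Alpha on the axis — preferences dip and rise again. Not single-peaked.
Bloc 3 (peak Gamma at position 3): ranking walks positions 3-4-2-1-5-6, expanding outward from the peak — single-peaked.
Bloc 4 (peak Gamma at position 3): ranking walks positions 3-4-5-2-6-1, expanding outward from the peak — single-peaked.
Bloc 5: ranking walks positions 3-4-5-1-2-6; Zeta is ranked above Eta even though Eta lies between Zeta and the peak Gamma on the axis — preferences dip and rise again. Not single-peaked.
Bloc 6 (peak Lambda at position 6): ranking walks positions 6-5-4-3-2-1, expanding outward from the peak — single-peaked.
Bloc 7: ranking walks positions 5-2-3-6-1-4; Eta is ranked above Alpha even though Alpha lies between Eta and the peak Tau on the axis — preferences dip and rise again. Not single-peaked.
Bloc 2 violates single-peakedness, so the profile is not single-peaked on this axis.

no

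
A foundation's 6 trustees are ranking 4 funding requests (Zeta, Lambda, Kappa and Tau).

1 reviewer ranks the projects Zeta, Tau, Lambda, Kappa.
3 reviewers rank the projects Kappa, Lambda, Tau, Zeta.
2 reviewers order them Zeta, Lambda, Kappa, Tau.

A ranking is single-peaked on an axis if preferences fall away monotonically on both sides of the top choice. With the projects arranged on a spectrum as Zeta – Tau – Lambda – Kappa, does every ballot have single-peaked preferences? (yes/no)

no

Axis positions: Zeta=1, Tau=2, Lambda=3, Kappa=4.
Type 1 (peak Zeta at position 1): ranking walks positions 1-2-3-4, expanding outward from the peak — single-peaked.
Type 2 (peak Kappa at position 4): ranking walks positions 4-3-2-1, expanding outward from the peak — single-peaked.
Type 3: ranking walks positions 1-3-4-2; Lambda is ranked above Tau even though Tau lies between Lambda and the peak Zeta on the axis — preferences dip and rise again. Not single-peaked.
Type 3 violates single-peakedness, so the profile is not single-peaked on this axis.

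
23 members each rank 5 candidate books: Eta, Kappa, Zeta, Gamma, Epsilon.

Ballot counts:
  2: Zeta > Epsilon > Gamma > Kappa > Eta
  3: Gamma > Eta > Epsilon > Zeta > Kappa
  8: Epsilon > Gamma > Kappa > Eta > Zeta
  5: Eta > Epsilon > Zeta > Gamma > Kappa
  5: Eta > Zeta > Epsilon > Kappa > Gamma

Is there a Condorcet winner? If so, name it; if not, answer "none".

Head-to-head results (23 members):
Eta vs Kappa: 3+5+5 = 13 for Eta, 10 for Kappa — Eta by 13–10.
Eta vs Zeta: 21 to 2, Eta.
Eta vs Gamma: Eta preferred on 5+5 = 10 ballots; Gamma wins 13–10.
Eta vs Epsilon: Eta preferred on 3+5+5 = 13 ballots; Eta wins 13–10.
Kappa vs Zeta: Kappa is ranked higher on 8 ballots, Zeta on 15. Zeta wins 15–8.
Kappa vs Gamma: 5 for Kappa, 18 for Gamma — Gamma by 18–5.
Kappa vs Epsilon: 0 to 23, Epsilon.
Zeta vs Gamma: 12 to 11, Zeta.
Zeta vs Epsilon: 2+5 = 7 for Zeta, 16 for Epsilon — Epsilon by 16–7.
Gamma vs Epsilon: Gamma is ranked higher on 3 ballots, Epsilon on 20. Epsilon wins 20–3.
No book is unbeaten: Eta loses to Gamma; Kappa loses to Eta; Zeta loses to Eta; Gamma loses to Zeta; Epsilon loses to Eta. In particular Eta beats Zeta beats Gamma beats Eta is a majority cycle — no Condorcet winner exists.

none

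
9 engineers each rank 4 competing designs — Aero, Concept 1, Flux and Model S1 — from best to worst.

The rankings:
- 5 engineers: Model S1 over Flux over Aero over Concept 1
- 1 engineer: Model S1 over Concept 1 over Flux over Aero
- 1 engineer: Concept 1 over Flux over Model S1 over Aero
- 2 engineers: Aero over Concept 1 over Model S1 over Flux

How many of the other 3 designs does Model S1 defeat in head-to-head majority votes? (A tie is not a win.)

3

Model S1 against each rival (9 engineers):
Model S1 vs Aero: Model S1, 7–2.
Model S1 vs Concept 1: 5+1 = 6 for Model S1, 3 for Concept 1 — Model S1 by 6–3.
Model S1 vs Flux: 8 to 1, Model S1.
Model S1 beats Aero, Concept 1, Flux — 3 pairwise wins.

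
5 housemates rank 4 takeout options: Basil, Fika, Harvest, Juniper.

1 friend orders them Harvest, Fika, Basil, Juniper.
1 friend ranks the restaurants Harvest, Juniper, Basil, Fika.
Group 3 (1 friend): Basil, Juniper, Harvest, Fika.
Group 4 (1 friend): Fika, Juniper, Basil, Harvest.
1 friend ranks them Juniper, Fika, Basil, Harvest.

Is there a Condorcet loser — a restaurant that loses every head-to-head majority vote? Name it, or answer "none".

Pairwise majorities:
Basil vs Fika: 1+1 = 2 for Basil, 3 for Fika — Fika by 3–2.
Basil vs Harvest: 1+1+1 = 3 for Basil, 2 for Harvest — Basil by 3–2.
Basil vs Juniper: Juniper, 3–2.
Fika vs Harvest: 2 to 3, Harvest.
Fika vs Juniper: Fika preferred on 1+1 = 2 ballots; Juniper wins 3–2.
Harvest vs Juniper: 1+1 = 2 for Harvest, 3 for Juniper — Juniper by 3–2.
Every restaurant wins at least one matchup (Basil beats Harvest; Fika beats Basil; Harvest beats Fika; Juniper beats Basil), so there is no Condorcet loser.

none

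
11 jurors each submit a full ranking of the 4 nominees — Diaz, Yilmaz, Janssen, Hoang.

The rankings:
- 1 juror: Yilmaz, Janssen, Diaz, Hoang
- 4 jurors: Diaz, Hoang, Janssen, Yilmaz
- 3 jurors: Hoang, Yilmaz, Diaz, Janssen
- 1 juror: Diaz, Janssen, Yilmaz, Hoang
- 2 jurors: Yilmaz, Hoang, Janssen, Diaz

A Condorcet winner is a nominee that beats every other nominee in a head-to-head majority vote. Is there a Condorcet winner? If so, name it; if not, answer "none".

none

Pairwise majorities:
Diaz–Yilmaz: Yilmaz 6–5.
Diaz vs Janssen: Diaz wins 8–3.
Diaz vs Hoang: Diaz wins 6–5.
Yilmaz–Janssen: Yilmaz 6–5.
Yilmaz vs Hoang: Hoang, 7–4.
Janssen vs Hoang: Hoang, 9–2.
Each nominee drops at least one matchup (Diaz loses to Yilmaz; Yilmaz loses to Hoang; Janssen loses to Diaz; Hoang loses to Diaz); the cycle Diaz > Hoang > Yilmaz > Diaz rules out a Condorcet winner.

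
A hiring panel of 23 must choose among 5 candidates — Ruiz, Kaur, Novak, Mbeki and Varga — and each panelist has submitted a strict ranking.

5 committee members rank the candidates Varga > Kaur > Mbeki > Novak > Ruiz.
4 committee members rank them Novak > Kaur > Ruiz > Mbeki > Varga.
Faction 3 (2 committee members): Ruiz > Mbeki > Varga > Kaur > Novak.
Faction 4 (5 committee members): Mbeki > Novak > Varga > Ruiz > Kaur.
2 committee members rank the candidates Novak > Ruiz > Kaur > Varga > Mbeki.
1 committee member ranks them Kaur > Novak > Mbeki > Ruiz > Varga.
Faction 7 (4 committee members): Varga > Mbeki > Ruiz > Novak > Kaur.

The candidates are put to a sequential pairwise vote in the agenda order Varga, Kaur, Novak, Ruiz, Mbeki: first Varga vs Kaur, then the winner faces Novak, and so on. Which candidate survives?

Mbeki

Round 1: Varga vs Kaur — 16–7, Varga advances.
Round 2: Varga vs Novak — 11–12, Novak advances.
Round 3: Novak vs Ruiz — 17–6, Novak advances.
Round 4: Novak vs Mbeki — 7–16, Mbeki advances.
The agenda winner is Mbeki.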